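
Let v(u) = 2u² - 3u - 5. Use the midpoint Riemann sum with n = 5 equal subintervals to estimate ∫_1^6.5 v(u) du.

Δu = (6.5 − 1)/5 = 1.1.
Midpoints: 1.55, 2.65, 3.75, 4.85, 5.95.
v(1.55) = -4.845, v(2.65) = 1.095, v(3.75) = 11.875, v(4.85) = 27.495, v(5.95) = 47.955.
Sum = Δu · [v(1.55) + v(2.65) + v(3.75) + v(4.85) + v(5.95)].
Sum = 91.9325.

91.9325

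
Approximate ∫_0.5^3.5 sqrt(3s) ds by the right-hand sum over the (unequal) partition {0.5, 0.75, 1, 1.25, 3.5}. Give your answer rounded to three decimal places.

8.583

Subinterval widths: 0.25, 0.25, 0.25, 2.25.
Right endpoints: 0.75, 1, 1.25, 3.5.
f(0.75) ≈ 1.500, f(1) ≈ 1.732, f(1.25) ≈ 1.936, f(3.5) ≈ 3.240.
Sum = Σ Δs_i · f(s_i).
Sum ≈ 8.583.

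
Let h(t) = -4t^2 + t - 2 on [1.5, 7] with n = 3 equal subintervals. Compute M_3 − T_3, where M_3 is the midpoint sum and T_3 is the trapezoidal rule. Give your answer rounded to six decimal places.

18.486111

M_3 ≈ -434.29629630.
T_3 ≈ -452.78240741.
M_3 − T_3 ≈ 18.486111.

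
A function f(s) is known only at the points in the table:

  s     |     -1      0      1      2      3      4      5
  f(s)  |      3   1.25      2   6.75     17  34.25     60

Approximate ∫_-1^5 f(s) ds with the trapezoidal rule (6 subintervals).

Δs = 1.
T_6 = (1/2)·[3 + 2·1.25 + 2·2 + 2·6.75 + 2·17 + 2·34.25 + 60] = 92.75.

92.75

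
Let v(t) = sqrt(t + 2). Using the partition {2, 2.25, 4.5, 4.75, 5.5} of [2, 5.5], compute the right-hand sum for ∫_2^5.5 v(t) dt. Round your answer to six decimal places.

8.955264

Subinterval widths: 0.25, 2.25, 0.25, 0.75.
Right endpoints: 2.25, 4.5, 4.75, 5.5.
v(2.25) ≈ 2.061553, v(4.5) ≈ 2.549510, v(4.75) ≈ 2.598076, v(5.5) ≈ 2.738613.
Sum = Σ Δt_i · v(t_i).
Sum ≈ 8.955264.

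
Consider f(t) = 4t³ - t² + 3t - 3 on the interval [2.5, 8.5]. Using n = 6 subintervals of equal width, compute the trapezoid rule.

Δt = (8.5 − 2.5)/6 = 1.
f(2.5) = 60.75, f(3.5) = 166.75, f(4.5) = 354.75, f(5.5) = 648.75, f(6.5) = 1072.75, f(7.5) = 1650.75, f(8.5) = 2406.75.
T_6 = (Δt/2)·[f(t_0) + 2f(t_1) + ... + 2f(t_{5}) + f(t_6)].
Sum = 5127.5.

5127.5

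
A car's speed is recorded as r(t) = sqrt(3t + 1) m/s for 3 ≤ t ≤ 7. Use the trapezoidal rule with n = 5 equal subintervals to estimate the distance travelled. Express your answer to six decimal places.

15.895411

Δt = (7 − 3)/5 = 0.8.
r(3) ≈ 3.162278, r(3.8) ≈ 3.521363, r(4.6) ≈ 3.847077, r(5.4) ≈ 4.147288, r(6.2) ≈ 4.427189, r(7) ≈ 4.690416.
T_5 = (Δt/2)·[r(t_0) + 2r(t_1) + ... + 2r(t_{4}) + r(t_5)].
Sum ≈ 15.895411.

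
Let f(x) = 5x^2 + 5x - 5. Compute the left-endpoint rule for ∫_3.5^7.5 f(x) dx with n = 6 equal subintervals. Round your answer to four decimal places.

Δx = (7.5 − 3.5)/6 = 2/3.
Left endpoints: 3.5, 25/6, 29/6, 5.5, 37/6, 41/6.
f(3.5) = 73.75, f(25/6) = 3695/36, f(29/6) = 4895/36, f(5.5) = 173.75, f(37/6) = 7775/36, f(41/6) = 9455/36.
Sum = Δx · [f(3.5) + f(25/6) + f(29/6) + ...].
Sum ≈ 643.1481.

643.1481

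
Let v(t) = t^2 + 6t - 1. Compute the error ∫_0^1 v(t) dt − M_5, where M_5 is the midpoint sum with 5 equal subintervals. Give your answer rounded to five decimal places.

0.00333

Exact integral: ∫_0^1 v(t) dt ≈ 2.3333333.
M_5 = 2.33.
Error ≈ 2.3333333 − 2.33 ≈ 0.00333.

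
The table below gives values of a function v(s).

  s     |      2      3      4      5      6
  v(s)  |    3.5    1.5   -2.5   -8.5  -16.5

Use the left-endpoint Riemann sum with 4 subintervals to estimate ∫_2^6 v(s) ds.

Δs = 1.
Sum = 1·[3.5 + 1.5 + (-2.5) + (-8.5)] = -6.

-6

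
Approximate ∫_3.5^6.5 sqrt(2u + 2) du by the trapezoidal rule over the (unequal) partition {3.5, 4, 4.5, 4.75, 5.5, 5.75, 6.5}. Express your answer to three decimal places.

10.363

Subinterval widths: 0.5, 0.5, 0.25, 0.75, 0.25, 0.75.
f(3.5) ≈ 3.000, f(4) ≈ 3.162, f(4.5) ≈ 3.317, f(4.75) ≈ 3.391, f(5.5) ≈ 3.606, f(5.75) ≈ 3.674, f(6.5) ≈ 3.873.
On each subinterval the trapezoid contributes (Δu_i/2)·[f(u_{i-1}) + f(u_i)].
Sum ≈ 10.363.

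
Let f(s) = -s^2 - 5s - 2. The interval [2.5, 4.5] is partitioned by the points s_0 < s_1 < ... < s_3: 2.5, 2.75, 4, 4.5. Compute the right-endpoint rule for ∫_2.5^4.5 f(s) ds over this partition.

-75.703125

Subinterval widths: 0.25, 1.25, 0.5.
Right endpoints: 2.75, 4, 4.5.
f(2.75) = -23.3125, f(4) = -38, f(4.5) = -44.75.
Sum = Σ Δs_i · f(s_i).
Sum = -75.703125.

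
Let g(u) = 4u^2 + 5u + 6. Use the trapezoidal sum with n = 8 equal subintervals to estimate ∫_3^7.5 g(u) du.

672.57421875

Δu = (7.5 − 3)/8 = 0.5625.
g(3) = 57, g(3.5625) = 74.578125, g(4.125) = 94.6875, g(4.6875) = 117.328125, g(5.25) = 142.5, g(5.8125) = 170.203125, g(6.375) = 200.4375, g(6.9375) = 233.203125, g(7.5) = 268.5.
T_8 = (Δu/2)·[g(u_0) + 2g(u_1) + ... + 2g(u_{7}) + g(u_8)].
Sum = 672.57421875.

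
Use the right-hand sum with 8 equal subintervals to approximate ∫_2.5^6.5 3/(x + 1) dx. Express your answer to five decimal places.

2.17612

Δx = (6.5 − 2.5)/8 = 0.5.
Right endpoints: 3, 3.5, 4, 4.5, 5, 5.5, 6, 6.5.
f(3) = 0.75, f(3.5) = 2/3, f(4) = 0.6, f(4.5) = 6/11, f(5) = 0.5, f(5.5) = 6/13, f(6) = 3/7, f(6.5) = 0.4.
Sum = Δx · [f(3) + f(3.5) + f(4) + ...].
Sum ≈ 2.17612.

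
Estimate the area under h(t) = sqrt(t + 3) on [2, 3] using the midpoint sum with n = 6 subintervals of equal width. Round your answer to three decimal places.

Δt = (3 − 2)/6 = 1/6.
Midpoints: 25/12, 2.25, 29/12, 31/12, 2.75, 35/12.
h(25/12) ≈ 2.255, h(2.25) ≈ 2.291, h(29/12) ≈ 2.327, h(31/12) ≈ 2.363, h(2.75) ≈ 2.398, h(35/12) ≈ 2.432.
Sum = Δt · [h(25/12) + h(2.25) + h(29/12) + ...].
Sum ≈ 2.344.

2.344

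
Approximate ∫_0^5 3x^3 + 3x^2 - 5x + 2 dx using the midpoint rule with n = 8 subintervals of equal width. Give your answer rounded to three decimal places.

Δx = (5 − 0)/8 = 0.625.
Midpoints: 0.3125, 0.9375, 1.5625, 2.1875, 2.8125, 3.4375, 4.0625, 4.6875.
f(0.3125) = 3367/4096, f(0.9375) = 9917/4096, f(1.5625) = 53067/4096, f(2.1875) = 150817/4096, f(2.8125) = 321167/4096, f(3.4375) = 582117/4096, f(4.0625) = 951667/4096, f(4.6875) = 1447817/4096.
Sum = Δx · [f(0.3125) + f(0.9375) + f(1.5625) + ...].
Sum ≈ 537.100.

537.100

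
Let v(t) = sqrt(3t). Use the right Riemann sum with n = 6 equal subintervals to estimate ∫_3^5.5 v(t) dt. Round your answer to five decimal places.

Δt = (5.5 − 3)/6 = 5/12.
Right endpoints: 41/12, 23/6, 4.25, 14/3, 61/12, 5.5.
v(41/12) ≈ 3.20156, v(23/6) ≈ 3.39116, v(4.25) ≈ 3.57071, v(14/3) ≈ 3.74166, v(61/12) ≈ 3.90512, v(5.5) ≈ 4.06202.
Sum = Δt · [v(41/12) + v(23/6) + v(4.25) + ...].
Sum ≈ 9.11343.

9.11343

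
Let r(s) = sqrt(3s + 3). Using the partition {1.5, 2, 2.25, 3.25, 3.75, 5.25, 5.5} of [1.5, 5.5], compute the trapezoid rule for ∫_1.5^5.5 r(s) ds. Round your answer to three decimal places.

Subinterval widths: 0.5, 0.25, 1, 0.5, 1.5, 0.25.
r(1.5) ≈ 2.739, r(2) ≈ 3.000, r(2.25) ≈ 3.122, r(3.25) ≈ 3.571, r(3.75) ≈ 3.775, r(5.25) ≈ 4.330, r(5.5) ≈ 4.416.
On each subinterval the trapezoid contributes (Δs_i/2)·[r(s_{i-1}) + r(s_i)].
Sum ≈ 14.555.

14.555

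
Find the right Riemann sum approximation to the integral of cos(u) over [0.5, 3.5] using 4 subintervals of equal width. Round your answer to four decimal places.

Δu = (3.5 − 0.5)/4 = 0.75.
Right endpoints: 1.25, 2, 2.75, 3.5.
f(1.25) ≈ 0.3153, f(2) ≈ -0.4161, f(2.75) ≈ -0.9243, f(3.5) ≈ -0.9365.
Sum = Δu · [f(1.25) + f(2) + f(2.75) + f(3.5)].
Sum ≈ -1.4712.

-1.4712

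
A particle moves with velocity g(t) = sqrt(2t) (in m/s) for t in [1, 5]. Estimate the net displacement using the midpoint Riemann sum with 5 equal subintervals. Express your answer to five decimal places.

9.60831

Δt = (5 − 1)/5 = 0.8.
Midpoints: 1.4, 2.2, 3, 3.8, 4.6.
g(1.4) ≈ 1.67332, g(2.2) ≈ 2.09762, g(3) ≈ 2.44949, g(3.8) ≈ 2.75681, g(4.6) ≈ 3.03315.
Sum = Δt · [g(1.4) + g(2.2) + g(3) + g(3.8) + g(4.6)].
Sum ≈ 9.60831.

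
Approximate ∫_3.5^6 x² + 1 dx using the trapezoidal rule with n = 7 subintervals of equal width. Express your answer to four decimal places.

60.2615

Δx = (6 − 3.5)/7 = 5/14.
f(3.5) = 13.25, f(27/7) = 778/49, f(59/14) = 3677/196, f(32/7) = 1073/49, f(69/14) = 4957/196, f(37/7) = 1418/49, f(79/14) = 6437/196, f(6) = 37.
T_7 = (Δx/2)·[f(x_0) + 2f(x_1) + ... + 2f(x_{6}) + f(x_7)].
Sum ≈ 60.2615.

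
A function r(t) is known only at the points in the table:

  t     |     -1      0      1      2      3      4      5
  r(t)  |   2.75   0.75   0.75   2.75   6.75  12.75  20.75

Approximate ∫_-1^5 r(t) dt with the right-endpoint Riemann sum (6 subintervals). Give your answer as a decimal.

Δt = 1.
Sum = 1·[0.75 + 0.75 + 2.75 + 6.75 + 12.75 + 20.75] = 44.5.

44.5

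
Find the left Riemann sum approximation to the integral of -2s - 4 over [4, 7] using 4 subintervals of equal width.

Δs = (7 − 4)/4 = 0.75.
Left endpoints: 4, 4.75, 5.5, 6.25.
f(4) = -12, f(4.75) = -13.5, f(5.5) = -15, f(6.25) = -16.5.
Sum = Δs · [f(4) + f(4.75) + f(5.5) + f(6.25)].
Sum = -42.75.

-42.75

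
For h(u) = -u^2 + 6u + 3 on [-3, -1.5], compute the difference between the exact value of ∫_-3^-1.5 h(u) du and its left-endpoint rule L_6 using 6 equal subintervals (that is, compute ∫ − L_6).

1.984375

Exact integral: ∫_-3^-1.5 h(u) du = -23.625.
L_6 = -25.609375.
Error = -23.625 − (-25.609375) = 1.984375.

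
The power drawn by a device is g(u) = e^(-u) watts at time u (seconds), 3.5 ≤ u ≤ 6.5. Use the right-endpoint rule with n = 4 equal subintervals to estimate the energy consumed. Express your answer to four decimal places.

Δu = (6.5 − 3.5)/4 = 0.75.
Right endpoints: 4.25, 5, 5.75, 6.5.
g(4.25) ≈ 0.0143, g(5) ≈ 0.0067, g(5.75) ≈ 0.0032, g(6.5) ≈ 0.0015.
Sum = Δu · [g(4.25) + g(5) + g(5.75) + g(6.5)].
Sum ≈ 0.0193.

0.0193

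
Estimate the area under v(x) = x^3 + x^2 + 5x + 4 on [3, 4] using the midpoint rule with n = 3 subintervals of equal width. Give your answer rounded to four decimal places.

77.4769

Δx = (4 − 3)/3 = 1/3.
Midpoints: 19/6, 3.5, 23/6.
v(19/6) = 13309/216, v(3.5) = 76.625, v(23/6) = 20345/216.
Sum = Δx · [v(19/6) + v(3.5) + v(23/6)].
Sum ≈ 77.4769.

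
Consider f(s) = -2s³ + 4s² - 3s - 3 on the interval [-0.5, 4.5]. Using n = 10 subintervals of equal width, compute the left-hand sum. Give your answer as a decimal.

-100.625

Δs = (4.5 − (-0.5))/10 = 0.5.
Left endpoints: -0.5, 0, 0.5, 1, 1.5, 2, 2.5, 3, 3.5, 4.
f(-0.5) = -0.25, f(0) = -3, f(0.5) = -3.75, f(1) = -4, f(1.5) = -5.25, f(2) = -9, f(2.5) = -16.75, f(3) = -30, f(3.5) = -50.25, f(4) = -79.
Sum = Δs · [f(-0.5) + f(0) + f(0.5) + ...].
Sum = -100.625.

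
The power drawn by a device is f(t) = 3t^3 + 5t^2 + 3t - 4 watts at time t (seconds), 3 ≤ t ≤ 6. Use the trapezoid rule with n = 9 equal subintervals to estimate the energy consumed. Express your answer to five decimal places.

1257.27778

Δt = (6 − 3)/9 = 1/3.
f(3) = 131, f(10/3) = 518/3, f(11/3) = 1999/9, f(4) = 280, f(13/3) = 347, f(14/3) = 3814/9, f(5) = 511, f(16/3) = 1828/3, f(17/3) = 6475/9, f(6) = 842.
T_9 = (Δt/2)·[f(t_0) + 2f(t_1) + ... + 2f(t_{8}) + f(t_9)].
Sum ≈ 1257.27778.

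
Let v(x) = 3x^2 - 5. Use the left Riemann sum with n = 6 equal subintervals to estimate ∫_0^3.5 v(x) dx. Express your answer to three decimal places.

15.252

Δx = (3.5 − 0)/6 = 7/12.
Left endpoints: 0, 7/12, 7/6, 1.75, 7/3, 35/12.
v(0) = -5, v(7/12) = -191/48, v(7/6) = -11/12, v(1.75) = 4.1875, v(7/3) = 34/3, v(35/12) = 985/48.
Sum = Δx · [v(0) + v(7/12) + v(7/6) + ...].
Sum ≈ 15.252.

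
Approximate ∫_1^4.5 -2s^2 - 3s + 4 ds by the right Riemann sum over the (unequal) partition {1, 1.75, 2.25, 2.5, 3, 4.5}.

-102.46875

Subinterval widths: 0.75, 0.5, 0.25, 0.5, 1.5.
Right endpoints: 1.75, 2.25, 2.5, 3, 4.5.
f(1.75) = -7.375, f(2.25) = -12.875, f(2.5) = -16, f(3) = -23, f(4.5) = -50.
Sum = Σ Δs_i · f(s_i).
Sum = -102.46875.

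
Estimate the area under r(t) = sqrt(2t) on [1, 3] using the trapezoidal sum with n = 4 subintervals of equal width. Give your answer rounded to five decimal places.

Δt = (3 − 1)/4 = 0.5.
r(1) ≈ 1.41421, r(1.5) ≈ 1.73205, r(2) ≈ 2.00000, r(2.5) ≈ 2.23607, r(3) ≈ 2.44949.
T_4 = (Δt/2)·[r(t_0) + 2r(t_1) + 2r(t_2) + 2r(t_3) + r(t_4)].
Sum ≈ 3.94999.

3.94999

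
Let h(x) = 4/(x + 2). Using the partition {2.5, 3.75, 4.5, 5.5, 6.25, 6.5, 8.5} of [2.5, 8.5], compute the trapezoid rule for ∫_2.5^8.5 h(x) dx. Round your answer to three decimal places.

3.409

Subinterval widths: 1.25, 0.75, 1, 0.75, 0.25, 2.
h(2.5) = 8/9, h(3.75) = 16/23, h(4.5) = 8/13, h(5.5) = 8/15, h(6.25) = 16/33, h(6.5) = 8/17, h(8.5) = 8/21.
On each subinterval the trapezoid contributes (Δx_i/2)·[h(x_{i-1}) + h(x_i)].
Sum ≈ 3.409.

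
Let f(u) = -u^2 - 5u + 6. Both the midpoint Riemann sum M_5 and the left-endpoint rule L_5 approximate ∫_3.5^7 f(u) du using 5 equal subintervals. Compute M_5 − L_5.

-18.55875

M_5 = -170.77375.
L_5 = -152.215.
M_5 − L_5 = -18.55875.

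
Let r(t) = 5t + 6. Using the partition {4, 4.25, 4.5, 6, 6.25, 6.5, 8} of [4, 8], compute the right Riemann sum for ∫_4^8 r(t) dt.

Subinterval widths: 0.25, 0.25, 1.5, 0.25, 0.25, 1.5.
Right endpoints: 4.25, 4.5, 6, 6.25, 6.5, 8.
r(4.25) = 27.25, r(4.5) = 28.5, r(6) = 36, r(6.25) = 37.25, r(6.5) = 38.5, r(8) = 46.
Sum = Σ Δt_i · r(t_i).
Sum = 155.875.

155.875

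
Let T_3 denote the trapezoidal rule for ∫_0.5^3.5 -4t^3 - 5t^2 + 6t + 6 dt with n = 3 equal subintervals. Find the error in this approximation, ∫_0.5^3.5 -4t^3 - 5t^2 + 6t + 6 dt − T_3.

Exact integral: ∫_0.5^3.5 f(t) dt = -167.25.
T_3 = -181.75.
Error = -167.25 − (-181.75) = 14.5.

14.5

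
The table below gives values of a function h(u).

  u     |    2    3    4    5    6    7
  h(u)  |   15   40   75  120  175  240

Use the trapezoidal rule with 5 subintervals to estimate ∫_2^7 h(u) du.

537.5

Δu = 1.
T_5 = (1/2)·[15 + 2·40 + 2·75 + 2·120 + 2·175 + 240] = 537.5.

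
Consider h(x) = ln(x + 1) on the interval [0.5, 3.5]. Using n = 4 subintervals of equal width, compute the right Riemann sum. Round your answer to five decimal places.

3.55153

Δx = (3.5 − 0.5)/4 = 0.75.
Right endpoints: 1.25, 2, 2.75, 3.5.
h(1.25) ≈ 0.81093, h(2) ≈ 1.09861, h(2.75) ≈ 1.32176, h(3.5) ≈ 1.50408.
Sum = Δx · [h(1.25) + h(2) + h(2.75) + h(3.5)].
Sum ≈ 3.55153.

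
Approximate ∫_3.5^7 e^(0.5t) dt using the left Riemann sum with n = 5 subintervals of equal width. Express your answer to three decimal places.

Δt = (7 − 3.5)/5 = 0.7.
Left endpoints: 3.5, 4.2, 4.9, 5.6, 6.3.
f(3.5) ≈ 5.755, f(4.2) ≈ 8.166, f(4.9) ≈ 11.588, f(5.6) ≈ 16.445, f(6.3) ≈ 23.336.
Sum = Δt · [f(3.5) + f(4.2) + f(4.9) + f(5.6) + f(6.3)].
Sum ≈ 45.703.

45.703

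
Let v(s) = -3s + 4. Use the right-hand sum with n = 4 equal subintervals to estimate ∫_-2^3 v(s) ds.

3.125

Δs = (3 − (-2))/4 = 1.25.
Right endpoints: -0.75, 0.5, 1.75, 3.
v(-0.75) = 6.25, v(0.5) = 2.5, v(1.75) = -1.25, v(3) = -5.
Sum = Δs · [v(-0.75) + v(0.5) + v(1.75) + v(3)].
Sum = 3.125.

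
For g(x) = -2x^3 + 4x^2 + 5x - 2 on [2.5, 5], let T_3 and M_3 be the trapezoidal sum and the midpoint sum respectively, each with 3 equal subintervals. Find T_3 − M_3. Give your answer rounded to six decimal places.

T_3 ≈ -110.61342593.
M_3 ≈ -102.58391204.
T_3 − M_3 ≈ -8.029514.

-8.029514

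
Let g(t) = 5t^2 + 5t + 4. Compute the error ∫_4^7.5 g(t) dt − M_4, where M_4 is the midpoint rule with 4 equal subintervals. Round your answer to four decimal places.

1.1165

Exact integral: ∫_4^7.5 g(t) dt ≈ 711.083333.
M_4 ≈ 709.966797.
Error ≈ 711.083333 − 709.966797 ≈ 1.1165.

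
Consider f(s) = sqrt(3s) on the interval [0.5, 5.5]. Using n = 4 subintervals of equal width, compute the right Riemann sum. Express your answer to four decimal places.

16.1550

Δs = (5.5 − 0.5)/4 = 1.25.
Right endpoints: 1.75, 3, 4.25, 5.5.
f(1.75) ≈ 2.2913, f(3) ≈ 3.0000, f(4.25) ≈ 3.5707, f(5.5) ≈ 4.0620.
Sum = Δs · [f(1.75) + f(3) + f(4.25) + f(5.5)].
Sum ≈ 16.1550.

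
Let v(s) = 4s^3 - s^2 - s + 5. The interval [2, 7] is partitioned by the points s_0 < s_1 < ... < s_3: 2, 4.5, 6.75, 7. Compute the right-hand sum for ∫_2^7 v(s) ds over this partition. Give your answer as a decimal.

3853.59375

Subinterval widths: 2.5, 2.25, 0.25.
Right endpoints: 4.5, 6.75, 7.
v(4.5) = 344.75, v(6.75) = 1182.875, v(7) = 1321.
Sum = Σ Δs_i · v(s_i).
Sum = 3853.59375.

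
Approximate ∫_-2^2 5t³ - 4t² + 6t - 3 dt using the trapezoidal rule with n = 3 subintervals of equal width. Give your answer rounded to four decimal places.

-38.0741

Δt = (2 − (-2))/3 = 4/3.
f(-2) = -71, f(-2/3) = -277/27, f(2/3) = 19/27, f(2) = 33.
T_3 = (Δt/2)·[f(t_0) + 2f(t_1) + 2f(t_2) + f(t_3)].
Sum ≈ -38.0741.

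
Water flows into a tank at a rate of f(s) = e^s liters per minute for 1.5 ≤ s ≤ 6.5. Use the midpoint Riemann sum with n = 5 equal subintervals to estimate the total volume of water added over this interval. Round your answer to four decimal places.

Δs = (6.5 − 1.5)/5 = 1.
Midpoints: 2, 3, 4, 5, 6.
f(2) ≈ 7.3891, f(3) ≈ 20.0855, f(4) ≈ 54.5982, f(5) ≈ 148.4132, f(6) ≈ 403.4288.
Sum = Δs · [f(2) + f(3) + f(4) + f(5) + f(6)].
Sum ≈ 633.9147.

633.9147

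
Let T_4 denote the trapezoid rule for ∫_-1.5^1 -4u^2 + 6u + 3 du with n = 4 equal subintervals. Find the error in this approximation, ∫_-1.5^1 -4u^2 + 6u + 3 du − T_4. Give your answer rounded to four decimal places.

Exact integral: ∫_-1.5^1 f(u) du ≈ -2.083333.
T_4 = -2.734375.
Error ≈ -2.083333 − (-2.734375) ≈ 0.6510.

0.6510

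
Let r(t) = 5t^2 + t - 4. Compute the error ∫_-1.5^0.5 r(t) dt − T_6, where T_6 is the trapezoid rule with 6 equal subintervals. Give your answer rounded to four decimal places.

Exact integral: ∫_-1.5^0.5 r(t) dt ≈ -3.166667.
T_6 ≈ -2.981481.
Error ≈ -3.166667 − (-2.981481) ≈ -0.1852.

-0.1852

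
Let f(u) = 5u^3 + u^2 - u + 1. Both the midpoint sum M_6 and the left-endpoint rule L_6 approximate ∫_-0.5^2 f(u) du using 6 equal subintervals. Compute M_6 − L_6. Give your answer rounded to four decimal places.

M_6 ≈ 22.812138.
L_6 ≈ 15.417390.
M_6 − L_6 ≈ 7.3947.

7.3947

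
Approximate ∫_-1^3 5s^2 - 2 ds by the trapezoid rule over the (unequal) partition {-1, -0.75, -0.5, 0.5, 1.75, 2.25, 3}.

Subinterval widths: 0.25, 0.25, 1, 1.25, 0.5, 0.75.
f(-1) = 3, f(-0.75) = 0.8125, f(-0.5) = -0.75, f(0.5) = -0.75, f(1.75) = 13.3125, f(2.25) = 23.3125, f(3) = 43.
On each subinterval the trapezoid contributes (Δs_i/2)·[f(s_{i-1}) + f(s_i)].
Sum = 41.609375.

41.609375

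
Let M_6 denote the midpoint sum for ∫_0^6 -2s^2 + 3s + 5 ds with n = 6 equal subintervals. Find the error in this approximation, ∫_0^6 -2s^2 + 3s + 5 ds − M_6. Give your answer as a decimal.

-1

Exact integral: ∫_0^6 f(s) ds = -60.
M_6 = -59.
Error = -60 − (-59) = -1.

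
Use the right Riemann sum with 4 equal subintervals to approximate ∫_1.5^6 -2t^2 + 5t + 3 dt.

-71.0859375

Δt = (6 − 1.5)/4 = 1.125.
Right endpoints: 2.625, 3.75, 4.875, 6.
f(2.625) = 2.34375, f(3.75) = -6.375, f(4.875) = -20.15625, f(6) = -39.
Sum = Δt · [f(2.625) + f(3.75) + f(4.875) + f(6)].
Sum = -71.0859375.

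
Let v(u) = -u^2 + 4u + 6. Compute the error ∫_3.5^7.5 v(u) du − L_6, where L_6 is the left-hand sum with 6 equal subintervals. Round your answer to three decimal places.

-9.037

Exact integral: ∫_3.5^7.5 v(u) du ≈ -14.33333.
L_6 ≈ -5.29630.
Error ≈ -14.33333 − (-5.29630) ≈ -9.037.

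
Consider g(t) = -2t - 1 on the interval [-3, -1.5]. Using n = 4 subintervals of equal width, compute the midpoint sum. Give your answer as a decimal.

5.25

Δt = (-1.5 − (-3))/4 = 0.375.
Midpoints: -2.8125, -2.4375, -2.0625, -1.6875.
g(-2.8125) = 4.625, g(-2.4375) = 3.875, g(-2.0625) = 3.125, g(-1.6875) = 2.375.
Sum = Δt · [g(-2.8125) + g(-2.4375) + g(-2.0625) + g(-1.6875)].
Sum = 5.25.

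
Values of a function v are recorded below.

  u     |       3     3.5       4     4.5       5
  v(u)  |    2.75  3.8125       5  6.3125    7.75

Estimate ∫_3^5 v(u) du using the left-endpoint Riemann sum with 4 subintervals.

Δu = 0.5.
Sum = 0.5·[2.75 + 3.8125 + 5 + 6.3125] = 8.9375.

8.9375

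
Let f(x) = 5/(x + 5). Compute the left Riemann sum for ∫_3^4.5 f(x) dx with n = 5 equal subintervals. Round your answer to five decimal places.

Δx = (4.5 − 3)/5 = 0.3.
Left endpoints: 3, 3.3, 3.6, 3.9, 4.2.
f(3) = 0.625, f(3.3) = 50/83, f(3.6) = 25/43, f(3.9) = 50/89, f(4.2) = 25/46.
Sum = Δx · [f(3) + f(3.3) + f(3.6) + f(3.9) + f(4.2)].
Sum ≈ 0.87422.

0.87422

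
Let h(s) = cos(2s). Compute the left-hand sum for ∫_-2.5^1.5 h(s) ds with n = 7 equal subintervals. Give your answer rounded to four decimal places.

Δs = (1.5 − (-2.5))/7 = 4/7.
Left endpoints: -2.5, -27/14, -19/14, -11/14, -3/14, 5/14, 13/14.
h(-2.5) ≈ 0.2837, h(-27/14) ≈ -0.7547, h(-19/14) ≈ -0.9101, h(-11/14) ≈ -0.0006, h(-3/14) ≈ 0.9096, h(5/14) ≈ 0.7556, h(13/14) ≈ -0.2824.
Sum = Δs · [h(-2.5) + h(-27/14) + h(-19/14) + ...].
Sum ≈ 0.0005.

0.0005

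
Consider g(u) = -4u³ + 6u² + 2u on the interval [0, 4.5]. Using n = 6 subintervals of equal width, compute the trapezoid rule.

-216.421875

Δu = (4.5 − 0)/6 = 0.75.
g(0) = 0, g(0.75) = 3.1875, g(1.5) = 3, g(2.25) = -10.6875, g(3) = -48, g(3.75) = -119.0625, g(4.5) = -234.
T_6 = (Δu/2)·[g(u_0) + 2g(u_1) + ... + 2g(u_{5}) + g(u_6)].
Sum = -216.421875.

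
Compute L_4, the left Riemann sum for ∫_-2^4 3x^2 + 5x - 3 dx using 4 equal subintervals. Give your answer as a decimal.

Δx = (4 − (-2))/4 = 1.5.
Left endpoints: -2, -0.5, 1, 2.5.
f(-2) = -1, f(-0.5) = -4.75, f(1) = 5, f(2.5) = 28.25.
Sum = Δx · [f(-2) + f(-0.5) + f(1) + f(2.5)].
Sum = 41.25.

41.25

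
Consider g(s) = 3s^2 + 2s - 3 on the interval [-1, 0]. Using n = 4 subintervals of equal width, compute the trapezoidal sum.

Δs = (0 − (-1))/4 = 0.25.
g(-1) = -2, g(-0.75) = -2.8125, g(-0.5) = -3.25, g(-0.25) = -3.3125, g(0) = -3.
T_4 = (Δs/2)·[g(s_0) + 2g(s_1) + 2g(s_2) + 2g(s_3) + g(s_4)].
Sum = -2.96875.

-2.96875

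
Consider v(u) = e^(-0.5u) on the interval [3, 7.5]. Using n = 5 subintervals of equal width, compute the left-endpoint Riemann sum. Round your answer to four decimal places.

0.4958

Δu = (7.5 − 3)/5 = 0.9.
Left endpoints: 3, 3.9, 4.8, 5.7, 6.6.
v(3) ≈ 0.2231, v(3.9) ≈ 0.1423, v(4.8) ≈ 0.0907, v(5.7) ≈ 0.0578, v(6.6) ≈ 0.0369.
Sum = Δu · [v(3) + v(3.9) + v(4.8) + v(5.7) + v(6.6)].
Sum ≈ 0.4958.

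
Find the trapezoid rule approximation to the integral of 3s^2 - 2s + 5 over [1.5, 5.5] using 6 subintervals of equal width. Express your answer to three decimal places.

Δs = (5.5 − 1.5)/6 = 2/3.
f(1.5) = 8.75, f(13/6) = 14.75, f(17/6) = 281/12, f(3.5) = 34.75, f(25/6) = 48.75, f(29/6) = 785/12, f(5.5) = 84.75.
T_6 = (Δs/2)·[f(s_0) + 2f(s_1) + ... + 2f(s_{5}) + f(s_6)].
Sum ≈ 155.889.

155.889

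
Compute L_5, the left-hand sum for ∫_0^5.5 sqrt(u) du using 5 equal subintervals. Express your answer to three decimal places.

7.091

Δu = (5.5 − 0)/5 = 1.1.
Left endpoints: 0, 1.1, 2.2, 3.3, 4.4.
f(0) ≈ 0.000, f(1.1) ≈ 1.049, f(2.2) ≈ 1.483, f(3.3) ≈ 1.817, f(4.4) ≈ 2.098.
Sum = Δu · [f(0) + f(1.1) + f(2.2) + f(3.3) + f(4.4)].
Sum ≈ 7.091.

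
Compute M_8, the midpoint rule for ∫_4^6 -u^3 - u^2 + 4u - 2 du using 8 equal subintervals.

Δu = (6 − 4)/8 = 0.25.
Midpoints: 4.125, 4.375, 4.625, 4.875, 5.125, 5.375, 5.625, 5.875.
f(4.125) = -37225/512, f(4.375) = -44739/512, f(4.625) = -53157/512, f(4.875) = -62527/512, f(5.125) = -72897/512, f(5.375) = -84315/512, f(5.625) = -96829/512, f(5.875) = -110487/512.
Sum = Δu · [f(4.125) + f(4.375) + f(4.625) + ...].
Sum = -274.5.

-274.5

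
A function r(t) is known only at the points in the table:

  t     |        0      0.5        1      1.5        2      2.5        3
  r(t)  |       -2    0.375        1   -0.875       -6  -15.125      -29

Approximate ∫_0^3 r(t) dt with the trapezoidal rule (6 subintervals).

Δt = 0.5.
T_6 = (0.5/2)·[(-2) + 2·0.375 + 2·1 + 2·(-0.875) + 2·(-6) + 2·(-15.125) + (-29)] = -18.0625.

-18.0625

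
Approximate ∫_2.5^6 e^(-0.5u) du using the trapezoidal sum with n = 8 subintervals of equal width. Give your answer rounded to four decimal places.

0.4753

Δu = (6 − 2.5)/8 = 0.4375.
f(2.5) ≈ 0.2865, f(2.9375) ≈ 0.2302, f(3.375) ≈ 0.1850, f(3.8125) ≈ 0.1486, f(4.25) ≈ 0.1194, f(4.6875) ≈ 0.0960, f(5.125) ≈ 0.0771, f(5.5625) ≈ 0.0620, f(6) ≈ 0.0498.
T_8 = (Δu/2)·[f(u_0) + 2f(u_1) + ... + 2f(u_{7}) + f(u_8)].
Sum ≈ 0.4753.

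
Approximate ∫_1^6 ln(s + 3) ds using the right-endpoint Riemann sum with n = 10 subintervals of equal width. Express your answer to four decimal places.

9.4297

Δs = (6 − 1)/10 = 0.5.
Right endpoints: 1.5, 2, 2.5, 3, 3.5, 4, 4.5, 5, 5.5, 6.
f(1.5) ≈ 1.5041, f(2) ≈ 1.6094, f(2.5) ≈ 1.7047, f(3) ≈ 1.7918, f(3.5) ≈ 1.8718, f(4) ≈ 1.9459, f(4.5) ≈ 2.0149, f(5) ≈ 2.0794, f(5.5) ≈ 2.1401, f(6) ≈ 2.1972.
Sum = Δs · [f(1.5) + f(2) + f(2.5) + ...].
Sum ≈ 9.4297.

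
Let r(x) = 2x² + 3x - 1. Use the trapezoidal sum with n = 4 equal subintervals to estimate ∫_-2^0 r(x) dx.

-2.5

Δx = (0 − (-2))/4 = 0.5.
r(-2) = 1, r(-1.5) = -1, r(-1) = -2, r(-0.5) = -2, r(0) = -1.
T_4 = (Δx/2)·[r(x_0) + 2r(x_1) + 2r(x_2) + 2r(x_3) + r(x_4)].
Sum = -2.5.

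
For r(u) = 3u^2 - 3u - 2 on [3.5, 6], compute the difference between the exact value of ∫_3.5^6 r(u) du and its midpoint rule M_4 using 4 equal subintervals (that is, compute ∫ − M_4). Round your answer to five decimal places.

0.24414

Exact integral: ∫_3.5^6 r(u) du = 132.5.
M_4 ≈ 132.2558594.
Error ≈ 132.5 − 132.2558594 ≈ 0.24414.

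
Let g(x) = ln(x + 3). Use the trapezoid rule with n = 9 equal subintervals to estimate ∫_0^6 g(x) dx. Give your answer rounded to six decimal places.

Δx = (6 − 0)/9 = 2/3.
g(0) ≈ 1.098612, g(2/3) ≈ 1.299283, g(4/3) ≈ 1.466337, g(2) ≈ 1.609438, g(8/3) ≈ 1.734601, g(10/3) ≈ 1.845827, g(4) ≈ 1.945910, g(14/3) ≈ 2.036882, g(16/3) ≈ 2.120264, g(6) ≈ 2.197225.
T_9 = (Δx/2)·[g(x_0) + 2g(x_1) + ... + 2g(x_{8}) + g(x_9)].
Sum ≈ 10.470973.

10.470973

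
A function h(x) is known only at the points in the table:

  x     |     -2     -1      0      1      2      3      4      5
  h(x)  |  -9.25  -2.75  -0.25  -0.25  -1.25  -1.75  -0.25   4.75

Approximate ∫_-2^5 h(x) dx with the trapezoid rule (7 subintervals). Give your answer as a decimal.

Δx = 1.
T_7 = (1/2)·[(-9.25) + 2·(-2.75) + 2·(-0.25) + 2·(-0.25) + 2·(-1.25) + 2·(-1.75) + 2·(-0.25) + 4.75] = -8.75.

-8.75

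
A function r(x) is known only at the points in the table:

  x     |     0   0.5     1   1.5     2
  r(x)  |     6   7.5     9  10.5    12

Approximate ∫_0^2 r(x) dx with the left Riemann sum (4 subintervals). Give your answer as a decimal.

Δx = 0.5.
Sum = 0.5·[6 + 7.5 + 9 + 10.5] = 16.5.

16.5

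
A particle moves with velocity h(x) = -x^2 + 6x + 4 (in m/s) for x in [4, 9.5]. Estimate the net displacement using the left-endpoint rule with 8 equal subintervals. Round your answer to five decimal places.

Δx = (9.5 − 4)/8 = 0.6875.
Left endpoints: 4, 4.6875, 5.375, 6.0625, 6.75, 7.4375, 8.125, 8.8125.
h(4) = 12, h(4.6875) = 10.15234375, h(5.375) = 7.359375, h(6.0625) = 3.62109375, h(6.75) = -1.0625, h(7.4375) = -6.69140625, h(8.125) = -13.265625, h(8.8125) = -20.78515625.
Sum = Δx · [h(4) + h(4.6875) + h(5.375) + ...].
Sum ≈ -5.96191.

-5.96191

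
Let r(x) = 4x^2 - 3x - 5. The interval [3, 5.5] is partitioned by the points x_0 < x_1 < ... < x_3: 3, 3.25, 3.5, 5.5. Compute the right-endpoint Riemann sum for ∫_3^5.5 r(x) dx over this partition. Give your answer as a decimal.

Subinterval widths: 0.25, 0.25, 2.
Right endpoints: 3.25, 3.5, 5.5.
r(3.25) = 27.5, r(3.5) = 33.5, r(5.5) = 99.5.
Sum = Σ Δx_i · r(x_i).
Sum = 214.25.

214.25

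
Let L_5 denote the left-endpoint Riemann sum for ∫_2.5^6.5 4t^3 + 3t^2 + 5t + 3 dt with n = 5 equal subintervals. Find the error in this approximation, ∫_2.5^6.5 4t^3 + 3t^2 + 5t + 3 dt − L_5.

Exact integral: ∫_2.5^6.5 f(t) dt = 2107.
L_5 = 1665.72.
Error = 2107 − 1665.72 = 441.28.

441.28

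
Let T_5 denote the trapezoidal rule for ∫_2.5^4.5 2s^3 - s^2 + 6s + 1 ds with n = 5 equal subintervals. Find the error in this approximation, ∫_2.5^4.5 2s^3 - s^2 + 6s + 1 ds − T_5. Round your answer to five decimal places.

Exact integral: ∫_2.5^4.5 f(s) ds ≈ 204.3333333.
T_5 = 205.4.
Error ≈ 204.3333333 − 205.4 ≈ -1.06667.

-1.06667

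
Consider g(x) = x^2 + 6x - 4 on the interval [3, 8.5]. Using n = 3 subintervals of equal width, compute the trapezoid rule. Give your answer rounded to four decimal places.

Δx = (8.5 − 3)/3 = 11/6.
g(3) = 23, g(29/6) = 1741/36, g(20/3) = 724/9, g(8.5) = 119.25.
T_3 = (Δx/2)·[g(x_0) + 2g(x_1) + 2g(x_2) + g(x_3)].
Sum ≈ 366.5394.

366.5394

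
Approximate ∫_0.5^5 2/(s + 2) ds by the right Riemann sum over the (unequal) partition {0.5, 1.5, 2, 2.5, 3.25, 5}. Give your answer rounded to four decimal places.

1.8294

Subinterval widths: 1, 0.5, 0.5, 0.75, 1.75.
Right endpoints: 1.5, 2, 2.5, 3.25, 5.
f(1.5) = 4/7, f(2) = 0.5, f(2.5) = 4/9, f(3.25) = 8/21, f(5) = 2/7.
Sum = Σ Δs_i · f(s_i).
Sum ≈ 1.8294.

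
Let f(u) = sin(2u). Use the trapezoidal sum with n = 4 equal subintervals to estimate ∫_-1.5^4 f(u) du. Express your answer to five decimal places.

Δu = (4 − (-1.5))/4 = 1.375.
f(-1.5) ≈ -0.14112, f(-0.125) ≈ -0.24740, f(1.25) ≈ 0.59847, f(2.625) ≈ -0.85893, f(4) ≈ 0.98936.
T_4 = (Δu/2)·[f(u_0) + 2f(u_1) + 2f(u_2) + 2f(u_3) + f(u_4)].
Sum ≈ -0.11515.

-0.11515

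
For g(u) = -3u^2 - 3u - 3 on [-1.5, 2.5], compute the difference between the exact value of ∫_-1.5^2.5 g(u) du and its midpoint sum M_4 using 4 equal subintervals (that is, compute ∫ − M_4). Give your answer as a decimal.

-1

Exact integral: ∫_-1.5^2.5 g(u) du = -37.
M_4 = -36.
Error = -37 − (-36) = -1.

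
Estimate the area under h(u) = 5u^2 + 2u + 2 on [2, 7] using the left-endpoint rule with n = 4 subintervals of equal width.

472.96875

Δu = (7 − 2)/4 = 1.25.
Left endpoints: 2, 3.25, 4.5, 5.75.
h(2) = 26, h(3.25) = 61.3125, h(4.5) = 112.25, h(5.75) = 178.8125.
Sum = Δu · [h(2) + h(3.25) + h(4.5) + h(5.75)].
Sum = 472.96875.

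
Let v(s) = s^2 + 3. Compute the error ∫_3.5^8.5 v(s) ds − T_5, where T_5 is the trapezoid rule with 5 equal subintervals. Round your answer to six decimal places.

-0.833333

Exact integral: ∫_3.5^8.5 v(s) ds ≈ 205.41666667.
T_5 = 206.25.
Error ≈ 205.41666667 − 206.25 ≈ -0.833333.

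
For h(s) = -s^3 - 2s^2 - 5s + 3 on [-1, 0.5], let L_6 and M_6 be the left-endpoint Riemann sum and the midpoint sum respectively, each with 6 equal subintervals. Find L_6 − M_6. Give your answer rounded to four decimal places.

0.8613

L_6 = 6.73046875.
M_6 ≈ 5.869141.
L_6 − M_6 ≈ 0.8613.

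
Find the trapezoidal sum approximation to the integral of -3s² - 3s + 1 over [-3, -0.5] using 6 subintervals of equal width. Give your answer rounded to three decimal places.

-11.467

Δs = (-0.5 − (-3))/6 = 5/12.
f(-3) = -17, f(-31/12) = -541/48, f(-13/6) = -79/12, f(-1.75) = -2.9375, f(-4/3) = -1/3, f(-11/12) = 59/48, f(-0.5) = 1.75.
T_6 = (Δs/2)·[f(s_0) + 2f(s_1) + ... + 2f(s_{5}) + f(s_6)].
Sum ≈ -11.467.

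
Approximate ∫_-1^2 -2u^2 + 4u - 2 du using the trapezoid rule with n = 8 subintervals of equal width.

Δu = (2 − (-1))/8 = 0.375.
f(-1) = -8, f(-0.625) = -5.28125, f(-0.25) = -3.125, f(0.125) = -1.53125, f(0.5) = -0.5, f(0.875) = -0.03125, f(1.25) = -0.125, f(1.625) = -0.78125, f(2) = -2.
T_8 = (Δu/2)·[f(u_0) + 2f(u_1) + ... + 2f(u_{7}) + f(u_8)].
Sum = -6.140625.

-6.140625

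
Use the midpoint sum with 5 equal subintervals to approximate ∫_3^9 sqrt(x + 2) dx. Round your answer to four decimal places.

Δx = (9 − 3)/5 = 1.2.
Midpoints: 3.6, 4.8, 6, 7.2, 8.4.
f(3.6) ≈ 2.3664, f(4.8) ≈ 2.6077, f(6) ≈ 2.8284, f(7.2) ≈ 3.0332, f(8.4) ≈ 3.2249.
Sum = Δx · [f(3.6) + f(4.8) + f(6) + f(7.2) + f(8.4)].
Sum ≈ 16.8727.

16.8727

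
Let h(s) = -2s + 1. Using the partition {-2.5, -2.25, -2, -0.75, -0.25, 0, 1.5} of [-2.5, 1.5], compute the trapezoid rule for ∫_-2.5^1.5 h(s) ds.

Subinterval widths: 0.25, 0.25, 1.25, 0.5, 0.25, 1.5.
h(-2.5) = 6, h(-2.25) = 5.5, h(-2) = 5, h(-0.75) = 2.5, h(-0.25) = 1.5, h(0) = 1, h(1.5) = -2.
On each subinterval the trapezoid contributes (Δs_i/2)·[h(s_{i-1}) + h(s_i)].
Sum = 8.

8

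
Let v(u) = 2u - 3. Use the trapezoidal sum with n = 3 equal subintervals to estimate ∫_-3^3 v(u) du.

-18

Δu = (3 − (-3))/3 = 2.
v(-3) = -9, v(-1) = -5, v(1) = -1, v(3) = 3.
T_3 = (Δu/2)·[v(u_0) + 2v(u_1) + 2v(u_2) + v(u_3)].
Sum = -18.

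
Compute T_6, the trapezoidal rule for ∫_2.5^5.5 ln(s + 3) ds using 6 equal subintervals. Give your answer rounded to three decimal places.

5.813

Δs = (5.5 − 2.5)/6 = 0.5.
f(2.5) ≈ 1.705, f(3) ≈ 1.792, f(3.5) ≈ 1.872, f(4) ≈ 1.946, f(4.5) ≈ 2.015, f(5) ≈ 2.079, f(5.5) ≈ 2.140.
T_6 = (Δs/2)·[f(s_0) + 2f(s_1) + ... + 2f(s_{5}) + f(s_6)].
Sum ≈ 5.813.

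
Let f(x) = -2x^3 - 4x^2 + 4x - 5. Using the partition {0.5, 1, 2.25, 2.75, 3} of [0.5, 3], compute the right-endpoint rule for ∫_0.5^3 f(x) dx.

-105.9609375

Subinterval widths: 0.5, 1.25, 0.5, 0.25.
Right endpoints: 1, 2.25, 2.75, 3.
f(1) = -7, f(2.25) = -39.03125, f(2.75) = -65.84375, f(3) = -83.
Sum = Σ Δx_i · f(x_i).
Sum = -105.9609375.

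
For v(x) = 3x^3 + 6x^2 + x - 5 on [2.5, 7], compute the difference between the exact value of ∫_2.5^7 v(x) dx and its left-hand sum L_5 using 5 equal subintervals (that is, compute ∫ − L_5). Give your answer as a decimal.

Exact integral: ∫_2.5^7 v(x) dx = 2425.078125.
L_5 = 1895.2875.
Error = 2425.078125 − 1895.2875 = 529.790625.

529.790625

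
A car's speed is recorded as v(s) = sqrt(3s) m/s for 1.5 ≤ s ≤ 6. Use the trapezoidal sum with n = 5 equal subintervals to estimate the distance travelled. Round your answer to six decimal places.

14.825572

Δs = (6 − 1.5)/5 = 0.9.
v(1.5) ≈ 2.121320, v(2.4) ≈ 2.683282, v(3.3) ≈ 3.146427, v(4.2) ≈ 3.549648, v(5.1) ≈ 3.911521, v(6) ≈ 4.242641.
T_5 = (Δs/2)·[v(s_0) + 2v(s_1) + ... + 2v(s_{4}) + v(s_5)].
Sum ≈ 14.825572.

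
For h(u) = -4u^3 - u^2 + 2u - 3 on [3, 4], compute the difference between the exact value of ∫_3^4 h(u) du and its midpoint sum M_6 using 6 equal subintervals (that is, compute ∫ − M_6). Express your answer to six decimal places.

Exact integral: ∫_3^4 h(u) du ≈ -183.33333333.
M_6 ≈ -183.23379630.
Error ≈ -183.33333333 − (-183.23379630) ≈ -0.099537.

-0.099537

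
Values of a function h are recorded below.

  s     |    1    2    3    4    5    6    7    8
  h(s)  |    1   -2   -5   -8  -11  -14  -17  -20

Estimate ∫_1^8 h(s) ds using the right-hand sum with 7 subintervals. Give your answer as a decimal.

-77

Δs = 1.
Sum = 1·[(-2) + (-5) + (-8) + (-11) + (-14) + (-17) + (-20)] = -77.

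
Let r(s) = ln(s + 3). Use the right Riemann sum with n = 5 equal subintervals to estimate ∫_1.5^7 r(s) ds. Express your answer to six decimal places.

Δs = (7 − 1.5)/5 = 1.1.
Right endpoints: 2.6, 3.7, 4.8, 5.9, 7.
r(2.6) ≈ 1.722767, r(3.7) ≈ 1.902108, r(4.8) ≈ 2.054124, r(5.9) ≈ 2.186051, r(7) ≈ 2.302585.
Sum = Δs · [r(2.6) + r(3.7) + r(4.8) + r(5.9) + r(7)].
Sum ≈ 11.184398.

11.184398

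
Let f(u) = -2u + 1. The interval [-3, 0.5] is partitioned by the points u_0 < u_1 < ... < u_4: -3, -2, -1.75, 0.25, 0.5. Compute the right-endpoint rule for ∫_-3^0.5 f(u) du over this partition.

Subinterval widths: 1, 0.25, 2, 0.25.
Right endpoints: -2, -1.75, 0.25, 0.5.
f(-2) = 5, f(-1.75) = 4.5, f(0.25) = 0.5, f(0.5) = 0.
Sum = Σ Δu_i · f(u_i).
Sum = 7.125.

7.125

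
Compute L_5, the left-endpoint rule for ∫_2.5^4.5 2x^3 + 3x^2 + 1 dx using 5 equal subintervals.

225.68

Δx = (4.5 − 2.5)/5 = 0.4.
Left endpoints: 2.5, 2.9, 3.3, 3.7, 4.1.
f(2.5) = 51, f(2.9) = 75.008, f(3.3) = 105.544, f(3.7) = 143.376, f(4.1) = 189.272.
Sum = Δx · [f(2.5) + f(2.9) + f(3.3) + f(3.7) + f(4.1)].
Sum = 225.68.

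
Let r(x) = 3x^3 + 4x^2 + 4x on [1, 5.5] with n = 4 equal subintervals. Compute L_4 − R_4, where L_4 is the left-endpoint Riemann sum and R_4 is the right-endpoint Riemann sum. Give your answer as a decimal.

L_4 ≈ 641.1005859.
R_4 ≈ 1351.1162109.
L_4 − R_4 = -710.015625.

-710.015625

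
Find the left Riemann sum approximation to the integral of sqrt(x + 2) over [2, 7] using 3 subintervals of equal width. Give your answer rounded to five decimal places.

11.81415

Δx = (7 − 2)/3 = 5/3.
Left endpoints: 2, 11/3, 16/3.
f(2) ≈ 2.00000, f(11/3) ≈ 2.38048, f(16/3) ≈ 2.70801.
Sum = Δx · [f(2) + f(11/3) + f(16/3)].
Sum ≈ 11.81415.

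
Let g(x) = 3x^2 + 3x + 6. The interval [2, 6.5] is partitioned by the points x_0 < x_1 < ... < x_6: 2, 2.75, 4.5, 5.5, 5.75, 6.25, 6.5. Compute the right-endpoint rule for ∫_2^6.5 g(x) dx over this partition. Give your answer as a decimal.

421.03125

Subinterval widths: 0.75, 1.75, 1, 0.25, 0.5, 0.25.
Right endpoints: 2.75, 4.5, 5.5, 5.75, 6.25, 6.5.
g(2.75) = 36.9375, g(4.5) = 80.25, g(5.5) = 113.25, g(5.75) = 122.4375, g(6.25) = 141.9375, g(6.5) = 152.25.
Sum = Σ Δx_i · g(x_i).
Sum = 421.03125.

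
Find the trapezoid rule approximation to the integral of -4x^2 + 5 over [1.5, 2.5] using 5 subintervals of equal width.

-11.36

Δx = (2.5 − 1.5)/5 = 0.2.
f(1.5) = -4, f(1.7) = -6.56, f(1.9) = -9.44, f(2.1) = -12.64, f(2.3) = -16.16, f(2.5) = -20.
T_5 = (Δx/2)·[f(x_0) + 2f(x_1) + ... + 2f(x_{4}) + f(x_5)].
Sum = -11.36.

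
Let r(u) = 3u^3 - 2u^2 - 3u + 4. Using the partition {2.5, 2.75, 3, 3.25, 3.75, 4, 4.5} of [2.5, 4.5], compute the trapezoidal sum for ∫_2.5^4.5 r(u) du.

216.55859375

Subinterval widths: 0.25, 0.25, 0.25, 0.5, 0.25, 0.5.
r(2.5) = 30.875, r(2.75) = 43.015625, r(3) = 58, r(3.25) = 76.109375, r(3.75) = 122.828125, r(4) = 152, r(4.5) = 223.375.
On each subinterval the trapezoid contributes (Δu_i/2)·[r(u_{i-1}) + r(u_i)].
Sum = 216.55859375.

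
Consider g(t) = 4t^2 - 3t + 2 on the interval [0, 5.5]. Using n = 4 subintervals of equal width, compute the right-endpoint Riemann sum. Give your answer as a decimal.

266.234375

Δt = (5.5 − 0)/4 = 1.375.
Right endpoints: 1.375, 2.75, 4.125, 5.5.
g(1.375) = 5.4375, g(2.75) = 24, g(4.125) = 57.6875, g(5.5) = 106.5.
Sum = Δt · [g(1.375) + g(2.75) + g(4.125) + g(5.5)].
Sum = 266.234375.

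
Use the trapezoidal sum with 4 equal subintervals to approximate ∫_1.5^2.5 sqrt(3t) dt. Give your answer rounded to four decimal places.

Δt = (2.5 − 1.5)/4 = 0.25.
f(1.5) ≈ 2.1213, f(1.75) ≈ 2.2913, f(2) ≈ 2.4495, f(2.25) ≈ 2.5981, f(2.5) ≈ 2.7386.
T_4 = (Δt/2)·[f(t_0) + 2f(t_1) + 2f(t_2) + 2f(t_3) + f(t_4)].
Sum ≈ 2.4422.

2.4422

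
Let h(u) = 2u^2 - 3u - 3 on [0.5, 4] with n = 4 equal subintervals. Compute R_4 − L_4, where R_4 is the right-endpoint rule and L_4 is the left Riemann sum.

R_4 = 18.5390625.
L_4 = 0.1640625.
R_4 − L_4 = 18.375.

18.375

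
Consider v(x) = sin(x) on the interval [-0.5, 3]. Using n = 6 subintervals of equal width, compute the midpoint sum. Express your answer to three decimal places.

1.894

Δx = (3 − (-0.5))/6 = 7/12.
Midpoints: -5/24, 0.375, 23/24, 37/24, 2.125, 65/24.
v(-5/24) ≈ -0.207, v(0.375) ≈ 0.366, v(23/24) ≈ 0.818, v(37/24) ≈ 1.000, v(2.125) ≈ 0.850, v(65/24) ≈ 0.420.
Sum = Δx · [v(-5/24) + v(0.375) + v(23/24) + ...].
Sum ≈ 1.894.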